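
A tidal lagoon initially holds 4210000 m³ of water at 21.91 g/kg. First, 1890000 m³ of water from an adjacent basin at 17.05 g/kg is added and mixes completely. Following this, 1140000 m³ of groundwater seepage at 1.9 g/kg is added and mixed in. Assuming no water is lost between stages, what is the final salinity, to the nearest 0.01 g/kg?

17.49 g/kg

Mass of salt is conserved:
Initial salt = 4,210,000×21.91 = 92,241,100
After stage 1: salt = 92,241,100 + 1,890,000×17.05 = 124,465,600; volume = 6,100,000 m³; S = 20.404 g/kg
After stage 2: salt = 124,465,600 + 1,140,000×1.9 = 126,631,600; volume = 7,240,000 m³
S = 126,631,600 / 7,240,000 = 17.4906 g/kg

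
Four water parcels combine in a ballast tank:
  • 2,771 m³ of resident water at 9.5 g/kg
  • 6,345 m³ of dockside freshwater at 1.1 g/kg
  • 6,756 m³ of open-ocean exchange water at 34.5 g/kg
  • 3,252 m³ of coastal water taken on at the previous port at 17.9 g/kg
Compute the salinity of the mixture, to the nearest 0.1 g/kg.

17.0 g/kg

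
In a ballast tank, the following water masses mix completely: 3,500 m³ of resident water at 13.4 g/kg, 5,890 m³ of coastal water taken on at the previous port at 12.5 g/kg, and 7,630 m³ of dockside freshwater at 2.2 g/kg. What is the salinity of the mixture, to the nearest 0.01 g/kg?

8.07 g/kg

Weighted by volume,
salt = 3,500×13.4 + 5,890×12.5 + 7,630×2.2 = 46,900 + 73,625 + 16,786 = 137,311
volume = 3,500 + 5,890 + 7,630 = 17,020 m³
S = 137,311 / 17,020 = 8.0676 g/kg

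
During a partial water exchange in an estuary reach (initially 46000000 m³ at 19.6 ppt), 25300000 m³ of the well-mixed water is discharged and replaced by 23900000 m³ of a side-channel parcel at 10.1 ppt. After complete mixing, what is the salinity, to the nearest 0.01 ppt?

14.51 ppt

Remaining after removal: 20,700,000 m³ at 19.6 ppt (salt = 405,720,000)
After addition: salt = 405,720,000 + 23,900,000×10.1 = 647,110,000; volume = 44,600,000 m³
S = 647,110,000 / 44,600,000 = 14.5092 ppt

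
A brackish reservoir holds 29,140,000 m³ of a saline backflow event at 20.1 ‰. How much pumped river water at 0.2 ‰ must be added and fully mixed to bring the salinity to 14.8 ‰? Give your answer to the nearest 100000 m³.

10600000 m³

Salt balance: 29,140,000×20.1 + V×0.2 = (29,140,000+V)×14.8
585,714,000 + 0.2V = 431,272,000 + 14.8V
154,442,000 = 14.6V
V = 10,578,219.18 m³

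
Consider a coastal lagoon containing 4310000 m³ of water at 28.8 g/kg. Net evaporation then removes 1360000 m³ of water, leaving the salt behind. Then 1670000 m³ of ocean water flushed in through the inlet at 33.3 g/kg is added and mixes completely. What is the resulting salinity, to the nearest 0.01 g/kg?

38.90 g/kg

After evaporation: salt = 4,310,000×28.8 = 124,128,000; volume = 4,310,000 − 1,360,000 = 2,950,000 m³
After mixing: salt = 124,128,000 + 1,670,000×33.3 = 179,739,000; volume = 2,950,000 + 1,670,000 = 4,620,000 m³
S = 179,739,000 / 4,620,000 = 38.9045 g/kg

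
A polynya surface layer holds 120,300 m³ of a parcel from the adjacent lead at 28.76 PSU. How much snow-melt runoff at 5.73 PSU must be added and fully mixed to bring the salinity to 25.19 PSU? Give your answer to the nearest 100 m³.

22100 m³

Salt balance: 120,300×28.76 + V×5.73 = (120,300+V)×25.19
3,459,828 + 5.73V = 3,030,357 + 25.19V
429,471 = 19.46V
V = 22,069.42 m³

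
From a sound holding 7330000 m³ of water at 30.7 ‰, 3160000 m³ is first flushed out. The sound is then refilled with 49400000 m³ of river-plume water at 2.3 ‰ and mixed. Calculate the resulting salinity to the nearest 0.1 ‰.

4.5 ‰

Remaining after removal: 4,170,000 m³ at 30.7 ‰ (salt = 128,019,000)
After addition: salt = 128,019,000 + 49,400,000×2.3 = 241,639,000; volume = 53,570,000 m³
S = 241,639,000 / 53,570,000 = 4.5107 ‰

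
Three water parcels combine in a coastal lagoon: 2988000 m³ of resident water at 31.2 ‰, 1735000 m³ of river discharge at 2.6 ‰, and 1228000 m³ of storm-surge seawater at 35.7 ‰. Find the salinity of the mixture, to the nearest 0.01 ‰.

23.79 ‰

Salt balance:
salt = 2,988,000×31.2 + 1,735,000×2.6 + 1,228,000×35.7 = 93,225,600 + 4,511,000 + 43,839,600 = 141,576,200
volume = 2,988,000 + 1,735,000 + 1,228,000 = 5,951,000 m³
S = 141,576,200 / 5,951,000 = 23.7903 ‰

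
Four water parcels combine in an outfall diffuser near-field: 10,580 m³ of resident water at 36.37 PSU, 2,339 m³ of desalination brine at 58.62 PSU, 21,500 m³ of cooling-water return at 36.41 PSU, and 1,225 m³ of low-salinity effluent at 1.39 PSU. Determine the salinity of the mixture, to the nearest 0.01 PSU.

36.65 PSU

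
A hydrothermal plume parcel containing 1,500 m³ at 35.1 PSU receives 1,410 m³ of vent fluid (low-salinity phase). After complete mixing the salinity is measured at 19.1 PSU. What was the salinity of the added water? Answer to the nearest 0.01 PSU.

Salt balance: 1,500×35.1 + 1,410×S = 2,910×19.1
52,650 + 1,410·S = 55,581
S = (55,581 − 52,650) / 1,410 = 2.0787 PSU

2.08 PSU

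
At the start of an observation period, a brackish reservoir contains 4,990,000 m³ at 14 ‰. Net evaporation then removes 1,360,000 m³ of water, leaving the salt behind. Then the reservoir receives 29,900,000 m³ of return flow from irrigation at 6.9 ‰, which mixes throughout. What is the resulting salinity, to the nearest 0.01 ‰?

After evaporation: salt = 4,990,000×14 = 69,860,000; volume = 4,990,000 − 1,360,000 = 3,630,000 m³
After mixing: salt = 69,860,000 + 29,900,000×6.9 = 276,170,000; volume = 3,630,000 + 29,900,000 = 33,530,000 m³
S = 276,170,000 / 33,530,000 = 8.2365 ‰

8.24 ‰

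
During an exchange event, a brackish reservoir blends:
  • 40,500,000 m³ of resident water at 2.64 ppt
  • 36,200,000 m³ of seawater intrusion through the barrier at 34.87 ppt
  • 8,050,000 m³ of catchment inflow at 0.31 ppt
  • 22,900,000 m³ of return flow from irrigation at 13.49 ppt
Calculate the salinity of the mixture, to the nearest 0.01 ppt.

Total salt / total volume:
salt = 40,500,000×2.64 + 36,200,000×34.87 + 8,050,000×0.31 + 22,900,000×13.49 = 106,920,000 + 1,262,294,000 + 2,495,500 + 308,921,000 = 1,680,630,500
volume = 40,500,000 + 36,200,000 + 8,050,000 + 22,900,000 = 107,650,000 m³
S = 1,680,630,500 / 107,650,000 = 15.612 ppt

15.61 ppt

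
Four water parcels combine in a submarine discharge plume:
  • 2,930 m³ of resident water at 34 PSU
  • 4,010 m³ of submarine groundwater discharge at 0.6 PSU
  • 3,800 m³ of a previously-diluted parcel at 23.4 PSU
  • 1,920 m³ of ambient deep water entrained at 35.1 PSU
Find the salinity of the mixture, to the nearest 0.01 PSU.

Total salt / total volume:
salt = 2,930×34 + 4,010×0.6 + 3,800×23.4 + 1,920×35.1 = 99,620 + 2,406 + 88,920 + 67,392 = 258,338
volume = 2,930 + 4,010 + 3,800 + 1,920 = 12,660 m³
S = 258,338 / 12,660 = 20.4058 PSU

20.41 PSU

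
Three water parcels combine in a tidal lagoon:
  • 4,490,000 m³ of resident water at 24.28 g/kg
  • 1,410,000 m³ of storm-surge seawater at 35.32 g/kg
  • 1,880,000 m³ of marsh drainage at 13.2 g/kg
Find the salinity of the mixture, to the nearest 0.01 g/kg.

23.60 g/kg

Total salt / total volume:
salt = 4,490,000×24.28 + 1,410,000×35.32 + 1,880,000×13.2 = 109,017,200 + 49,801,200 + 24,816,000 = 183,634,400
volume = 4,490,000 + 1,410,000 + 1,880,000 = 7,780,000 m³
S = 183,634,400 / 7,780,000 = 23.6034 g/kg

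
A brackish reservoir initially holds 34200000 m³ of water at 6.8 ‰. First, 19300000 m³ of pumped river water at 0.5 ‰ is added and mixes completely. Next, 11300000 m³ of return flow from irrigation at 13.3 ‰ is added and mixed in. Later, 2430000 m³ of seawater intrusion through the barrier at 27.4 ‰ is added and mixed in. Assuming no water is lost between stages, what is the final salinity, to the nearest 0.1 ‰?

6.8 ‰

Total salt / total volume:
Initial salt = 34,200,000×6.8 = 232,560,000
After stage 1: salt = 232,560,000 + 19,300,000×0.5 = 242,210,000; volume = 53,500,000 m³; S = 4.527 ‰
After stage 2: salt = 242,210,000 + 11,300,000×13.3 = 392,500,000; volume = 64,800,000 m³; S = 6.057 ‰
After stage 3: salt = 392,500,000 + 2,430,000×27.4 = 459,082,000; volume = 67,230,000 m³
S = 459,082,000 / 67,230,000 = 6.8285 ‰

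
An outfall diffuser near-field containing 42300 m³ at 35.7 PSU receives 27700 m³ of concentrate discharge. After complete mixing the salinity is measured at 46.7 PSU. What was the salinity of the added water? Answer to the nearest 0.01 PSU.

63.50 PSU

Salt balance: 42,300×35.7 + 27,700×S = 70,000×46.7
1,510,110 + 27,700·S = 3,269,000
S = (3,269,000 − 1,510,110) / 27,700 = 63.4978 PSU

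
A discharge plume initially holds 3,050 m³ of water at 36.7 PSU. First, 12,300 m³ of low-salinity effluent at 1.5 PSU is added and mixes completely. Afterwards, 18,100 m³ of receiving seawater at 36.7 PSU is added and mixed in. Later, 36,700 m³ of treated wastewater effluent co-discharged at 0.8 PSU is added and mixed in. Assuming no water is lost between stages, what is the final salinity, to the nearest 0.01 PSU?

11.75 PSU

Salt balance:
Initial salt = 3,050×36.7 = 111,935
After stage 1: salt = 111,935 + 12,300×1.5 = 130,385; volume = 15,350 m³; S = 8.494 PSU
After stage 2: salt = 130,385 + 18,100×36.7 = 794,655; volume = 33,450 m³; S = 23.757 PSU
After stage 3: salt = 794,655 + 36,700×0.8 = 824,015; volume = 70,150 m³
S = 824,015 / 70,150 = 11.7465 PSU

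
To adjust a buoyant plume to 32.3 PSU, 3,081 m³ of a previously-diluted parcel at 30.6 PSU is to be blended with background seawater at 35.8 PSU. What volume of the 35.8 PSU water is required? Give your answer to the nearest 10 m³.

Salt balance: 3,081×30.6 + V×35.8 = (3,081+V)×32.3
94,278.6 + 35.8V = 99,516.3 + 32.3V
5,237.7 = 3.5V
V = 1,496.49 m³

1500 m³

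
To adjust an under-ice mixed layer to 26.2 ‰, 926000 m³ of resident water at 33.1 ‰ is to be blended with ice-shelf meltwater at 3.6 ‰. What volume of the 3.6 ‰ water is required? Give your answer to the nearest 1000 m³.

Salt balance: 926,000×33.1 + V×3.6 = (926,000+V)×26.2
30,650,600 + 3.6V = 24,261,200 + 26.2V
6,389,400 = 22.6V
V = 282,716.81 m³

283000 m³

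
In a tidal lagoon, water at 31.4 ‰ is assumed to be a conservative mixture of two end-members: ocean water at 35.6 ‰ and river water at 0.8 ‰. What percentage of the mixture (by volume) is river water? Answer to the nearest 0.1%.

Let f be the freshwater fraction. Salt balance per unit volume:
f×0.8 + (1−f)×35.6 = 31.4
f = (35.6 − 31.4) / (35.6 − 0.8) = 4.2/34.8 = 0.1207

12.1%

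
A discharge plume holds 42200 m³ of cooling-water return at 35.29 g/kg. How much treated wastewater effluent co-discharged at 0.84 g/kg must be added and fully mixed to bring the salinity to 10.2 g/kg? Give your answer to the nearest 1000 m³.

Salt balance: 42,200×35.29 + V×0.84 = (42,200+V)×10.2
1,489,238 + 0.84V = 430,440 + 10.2V
1,058,798 = 9.36V
V = 113,119.44 m³

113000 m³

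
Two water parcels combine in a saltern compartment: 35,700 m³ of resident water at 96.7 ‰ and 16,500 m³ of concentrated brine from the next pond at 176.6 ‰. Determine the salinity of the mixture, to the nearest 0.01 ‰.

Mass of salt is conserved:
salt = 35,700×96.7 + 16,500×176.6 = 3,452,190 + 2,913,900 = 6,366,090
volume = 35,700 + 16,500 = 52,200 m³
S = 6,366,090 / 52,200 = 121.9557 ‰

121.96 ‰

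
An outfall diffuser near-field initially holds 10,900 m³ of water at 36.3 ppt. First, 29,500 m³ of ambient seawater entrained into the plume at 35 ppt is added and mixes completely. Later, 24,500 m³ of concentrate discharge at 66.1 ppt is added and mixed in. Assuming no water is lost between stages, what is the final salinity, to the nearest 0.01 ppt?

46.96 ppt

Weighted by volume,
Initial salt = 10,900×36.3 = 395,670
After stage 1: salt = 395,670 + 29,500×35 = 1,428,170; volume = 40,400 m³; S = 35.351 ppt
After stage 2: salt = 1,428,170 + 24,500×66.1 = 3,047,620; volume = 64,900 m³
S = 3,047,620 / 64,900 = 46.9587 ppt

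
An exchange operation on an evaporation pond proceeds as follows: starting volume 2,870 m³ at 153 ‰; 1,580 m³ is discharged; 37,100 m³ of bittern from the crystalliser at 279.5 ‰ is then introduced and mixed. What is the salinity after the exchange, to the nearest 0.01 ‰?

275.25 ‰

Remaining after removal: 1,290 m³ at 153 ‰ (salt = 197,370)
After addition: salt = 197,370 + 37,100×279.5 = 10,566,820; volume = 38,390 m³
S = 10,566,820 / 38,390 = 275.2493 ‰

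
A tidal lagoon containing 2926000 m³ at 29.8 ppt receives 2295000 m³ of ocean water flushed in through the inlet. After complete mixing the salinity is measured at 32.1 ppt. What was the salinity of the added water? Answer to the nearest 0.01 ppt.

35.03 ppt

Salt balance: 2,926,000×29.8 + 2,295,000×S = 5,221,000×32.1
87,194,800 + 2,295,000·S = 167,594,100
S = (167,594,100 − 87,194,800) / 2,295,000 = 35.0324 ppt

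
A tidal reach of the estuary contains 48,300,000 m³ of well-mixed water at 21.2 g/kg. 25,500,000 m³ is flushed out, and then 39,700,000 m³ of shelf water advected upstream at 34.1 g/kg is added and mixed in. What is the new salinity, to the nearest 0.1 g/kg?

Remaining after removal: 22,800,000 m³ at 21.2 g/kg (salt = 483,360,000)
After addition: salt = 483,360,000 + 39,700,000×34.1 = 1,837,130,000; volume = 62,500,000 m³
S = 1,837,130,000 / 62,500,000 = 29.3941 g/kg

29.4 g/kg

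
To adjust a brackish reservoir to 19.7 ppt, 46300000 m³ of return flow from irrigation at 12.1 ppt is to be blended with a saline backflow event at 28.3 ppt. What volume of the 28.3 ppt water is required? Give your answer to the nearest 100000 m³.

40900000 m³

Salt balance: 46,300,000×12.1 + V×28.3 = (46,300,000+V)×19.7
560,230,000 + 28.3V = 912,110,000 + 19.7V
351,880,000 = 8.6V
V = 40,916,279.07 m³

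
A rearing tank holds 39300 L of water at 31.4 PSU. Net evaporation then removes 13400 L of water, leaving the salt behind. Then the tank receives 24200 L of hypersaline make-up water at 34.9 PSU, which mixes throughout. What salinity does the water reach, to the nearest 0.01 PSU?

41.49 PSU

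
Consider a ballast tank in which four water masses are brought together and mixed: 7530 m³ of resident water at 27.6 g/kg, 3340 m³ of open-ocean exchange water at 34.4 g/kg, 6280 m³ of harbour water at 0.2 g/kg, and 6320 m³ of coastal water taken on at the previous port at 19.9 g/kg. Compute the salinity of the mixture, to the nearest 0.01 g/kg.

Salt balance:
salt = 7,530×27.6 + 3,340×34.4 + 6,280×0.2 + 6,320×19.9 = 207,828 + 114,896 + 1,256 + 125,768 = 449,748
volume = 7,530 + 3,340 + 6,280 + 6,320 = 23,470 m³
S = 449,748 / 23,470 = 19.1627 g/kg

19.16 g/kg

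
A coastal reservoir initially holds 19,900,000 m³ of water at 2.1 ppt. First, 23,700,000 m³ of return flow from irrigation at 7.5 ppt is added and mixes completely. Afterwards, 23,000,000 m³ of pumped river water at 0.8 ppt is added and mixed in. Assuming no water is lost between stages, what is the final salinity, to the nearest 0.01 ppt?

Weighted by volume,
Initial salt = 19,900,000×2.1 = 41,790,000
After stage 1: salt = 41,790,000 + 23,700,000×7.5 = 219,540,000; volume = 43,600,000 m³; S = 5.035 ppt
After stage 2: salt = 219,540,000 + 23,000,000×0.8 = 237,940,000; volume = 66,600,000 m³
S = 237,940,000 / 66,600,000 = 3.5727 ppt

3.57 ppt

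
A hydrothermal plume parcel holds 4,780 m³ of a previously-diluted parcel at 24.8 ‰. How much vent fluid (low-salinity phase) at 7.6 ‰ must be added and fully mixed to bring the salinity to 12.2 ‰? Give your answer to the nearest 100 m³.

Salt balance: 4,780×24.8 + V×7.6 = (4,780+V)×12.2
118,544 + 7.6V = 58,316 + 12.2V
60,228 = 4.6V
V = 13,093.04 m³

13100 m³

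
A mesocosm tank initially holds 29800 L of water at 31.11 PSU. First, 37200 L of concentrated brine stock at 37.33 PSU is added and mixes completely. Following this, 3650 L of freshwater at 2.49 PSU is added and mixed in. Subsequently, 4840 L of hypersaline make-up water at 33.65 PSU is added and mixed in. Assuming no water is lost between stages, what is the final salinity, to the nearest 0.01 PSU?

32.95 PSU

Mass of salt is conserved:
Initial salt = 29,800×31.11 = 927,078
After stage 1: salt = 927,078 + 37,200×37.33 = 2,315,754; volume = 67,000 L; S = 34.563 PSU
After stage 2: salt = 2,315,754 + 3,650×2.49 = 2,324,842.5; volume = 70,650 L; S = 32.906 PSU
After stage 3: salt = 2,324,842.5 + 4,840×33.65 = 2,487,708.5; volume = 75,490 L
S = 2,487,708.5 / 75,490 = 32.9541 PSU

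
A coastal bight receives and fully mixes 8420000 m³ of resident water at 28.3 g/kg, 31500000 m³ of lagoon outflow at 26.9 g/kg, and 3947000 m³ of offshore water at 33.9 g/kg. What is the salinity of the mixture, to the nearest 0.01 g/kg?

27.80 g/kg

Mass of salt is conserved:
salt = 8,420,000×28.3 + 31,500,000×26.9 + 3,947,000×33.9 = 238,286,000 + 847,350,000 + 133,803,300 = 1,219,439,300
volume = 8,420,000 + 31,500,000 + 3,947,000 = 43,867,000 m³
S = 1,219,439,300 / 43,867,000 = 27.7986 g/kg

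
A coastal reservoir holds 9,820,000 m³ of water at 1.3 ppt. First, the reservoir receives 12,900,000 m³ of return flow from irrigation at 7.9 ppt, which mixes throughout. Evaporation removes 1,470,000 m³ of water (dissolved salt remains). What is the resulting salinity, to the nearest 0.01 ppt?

After mixing: salt = 9,820,000×1.3 + 12,900,000×7.9 = 114,676,000; volume = 22,720,000 m³
After evaporation: salt unchanged = 114,676,000; volume = 22,720,000 − 1,470,000 = 21,250,000 m³
S = 114,676,000 / 21,250,000 = 5.3965 ppt

5.40 ppt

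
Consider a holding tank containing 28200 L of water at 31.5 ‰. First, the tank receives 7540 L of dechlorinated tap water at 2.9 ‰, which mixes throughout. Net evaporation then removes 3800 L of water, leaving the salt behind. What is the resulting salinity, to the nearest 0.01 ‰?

After mixing: salt = 28,200×31.5 + 7,540×2.9 = 910,166; volume = 35,740 L
After evaporation: salt unchanged = 910,166; volume = 35,740 − 3,800 = 31,940 L
S = 910,166 / 31,940 = 28.4961 ‰

28.50 ‰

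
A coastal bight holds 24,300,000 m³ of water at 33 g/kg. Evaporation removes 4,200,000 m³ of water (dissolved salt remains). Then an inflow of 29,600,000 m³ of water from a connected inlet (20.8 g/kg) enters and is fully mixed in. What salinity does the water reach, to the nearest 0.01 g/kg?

28.52 g/kg

After evaporation: salt = 24,300,000×33 = 801,900,000; volume = 24,300,000 − 4,200,000 = 20,100,000 m³
After mixing: salt = 801,900,000 + 29,600,000×20.8 = 1,417,580,000; volume = 20,100,000 + 29,600,000 = 49,700,000 m³
S = 1,417,580,000 / 49,700,000 = 28.5227 g/kg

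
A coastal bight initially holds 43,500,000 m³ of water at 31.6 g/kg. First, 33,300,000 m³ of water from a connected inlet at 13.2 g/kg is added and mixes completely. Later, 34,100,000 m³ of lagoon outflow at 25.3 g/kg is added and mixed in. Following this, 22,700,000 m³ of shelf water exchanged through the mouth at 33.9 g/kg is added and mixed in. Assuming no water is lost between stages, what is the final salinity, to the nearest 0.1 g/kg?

Salt balance:
Initial salt = 43,500,000×31.6 = 1,374,600,000
After stage 1: salt = 1,374,600,000 + 33,300,000×13.2 = 1,814,160,000; volume = 76,800,000 m³; S = 23.622 g/kg
After stage 2: salt = 1,814,160,000 + 34,100,000×25.3 = 2,676,890,000; volume = 110,900,000 m³; S = 24.138 g/kg
After stage 3: salt = 2,676,890,000 + 22,700,000×33.9 = 3,446,420,000; volume = 133,600,000 m³
S = 3,446,420,000 / 133,600,000 = 25.7966 g/kg

25.8 g/kg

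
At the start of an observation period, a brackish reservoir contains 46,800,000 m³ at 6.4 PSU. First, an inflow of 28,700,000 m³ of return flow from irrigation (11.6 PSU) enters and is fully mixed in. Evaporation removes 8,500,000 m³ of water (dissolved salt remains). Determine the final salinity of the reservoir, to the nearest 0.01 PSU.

9.44 PSU

After mixing: salt = 46,800,000×6.4 + 28,700,000×11.6 = 632,440,000; volume = 75,500,000 m³
After evaporation: salt unchanged = 632,440,000; volume = 75,500,000 − 8,500,000 = 67,000,000 m³
S = 632,440,000 / 67,000,000 = 9.4394 PSU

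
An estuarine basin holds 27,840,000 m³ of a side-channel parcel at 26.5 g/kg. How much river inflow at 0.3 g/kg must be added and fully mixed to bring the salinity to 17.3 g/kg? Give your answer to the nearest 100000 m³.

15100000 m³

Salt balance: 27,840,000×26.5 + V×0.3 = (27,840,000+V)×17.3
737,760,000 + 0.3V = 481,632,000 + 17.3V
256,128,000 = 17V
V = 15,066,352.94 m³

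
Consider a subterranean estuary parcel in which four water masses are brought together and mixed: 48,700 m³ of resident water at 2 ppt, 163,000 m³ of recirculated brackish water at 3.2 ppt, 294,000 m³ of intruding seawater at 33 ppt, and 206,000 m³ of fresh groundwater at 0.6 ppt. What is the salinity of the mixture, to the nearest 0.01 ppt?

Salt balance:
salt = 48,700×2 + 163,000×3.2 + 294,000×33 + 206,000×0.6 = 97,400 + 521,600 + 9,702,000 + 123,600 = 10,444,600
volume = 48,700 + 163,000 + 294,000 + 206,000 = 711,700 m³
S = 10,444,600 / 711,700 = 14.6756 ppt

14.68 ppt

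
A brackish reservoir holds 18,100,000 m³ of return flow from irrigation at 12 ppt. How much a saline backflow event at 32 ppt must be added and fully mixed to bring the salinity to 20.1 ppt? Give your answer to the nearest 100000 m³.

Salt balance: 18,100,000×12 + V×32 = (18,100,000+V)×20.1
217,200,000 + 32V = 363,810,000 + 20.1V
146,610,000 = 11.9V
V = 12,320,168.07 m³

12300000 m³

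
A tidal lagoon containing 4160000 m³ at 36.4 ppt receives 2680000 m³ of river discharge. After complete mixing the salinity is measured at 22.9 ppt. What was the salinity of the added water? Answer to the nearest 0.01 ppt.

1.94 ppt

Salt balance: 4,160,000×36.4 + 2,680,000×S = 6,840,000×22.9
151,424,000 + 2,680,000·S = 156,636,000
S = (156,636,000 − 151,424,000) / 2,680,000 = 1.9448 ppt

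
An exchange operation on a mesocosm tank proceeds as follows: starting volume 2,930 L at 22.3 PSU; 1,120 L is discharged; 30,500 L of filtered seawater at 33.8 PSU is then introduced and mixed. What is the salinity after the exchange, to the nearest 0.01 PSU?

33.16 PSU

Remaining after removal: 1,810 L at 22.3 PSU (salt = 40,363)
After addition: salt = 40,363 + 30,500×33.8 = 1,071,263; volume = 32,310 L
S = 1,071,263 / 32,310 = 33.1558 PSU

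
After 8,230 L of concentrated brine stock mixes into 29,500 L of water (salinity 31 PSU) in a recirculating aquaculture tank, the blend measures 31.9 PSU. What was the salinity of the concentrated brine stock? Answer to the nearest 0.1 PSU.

Salt balance: 29,500×31 + 8,230×S = 37,730×31.9
914,500 + 8,230·S = 1,203,587
S = (1,203,587 − 914,500) / 8,230 = 35.126 PSU

35.1 PSU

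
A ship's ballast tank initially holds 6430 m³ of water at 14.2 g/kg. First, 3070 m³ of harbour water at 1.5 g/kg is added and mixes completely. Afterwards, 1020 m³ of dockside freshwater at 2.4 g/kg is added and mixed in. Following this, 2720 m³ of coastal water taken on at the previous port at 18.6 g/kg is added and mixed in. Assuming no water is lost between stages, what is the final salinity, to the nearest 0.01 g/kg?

11.25 g/kg

Salt balance:
Initial salt = 6,430×14.2 = 91,306
After stage 1: salt = 91,306 + 3,070×1.5 = 95,911; volume = 9,500 m³; S = 10.096 g/kg
After stage 2: salt = 95,911 + 1,020×2.4 = 98,359; volume = 10,520 m³; S = 9.35 g/kg
After stage 3: salt = 98,359 + 2,720×18.6 = 148,951; volume = 13,240 m³
S = 148,951 / 13,240 = 11.2501 g/kg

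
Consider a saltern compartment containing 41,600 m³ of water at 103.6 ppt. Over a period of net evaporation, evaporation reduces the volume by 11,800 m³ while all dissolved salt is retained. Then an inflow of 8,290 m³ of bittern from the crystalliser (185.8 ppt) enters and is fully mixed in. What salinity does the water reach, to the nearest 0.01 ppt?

After evaporation: salt = 41,600×103.6 = 4,309,760; volume = 41,600 − 11,800 = 29,800 m³
After mixing: salt = 4,309,760 + 8,290×185.8 = 5,850,042; volume = 29,800 + 8,290 = 38,090 m³
S = 5,850,042 / 38,090 = 153.5847 ppt

153.58 ppt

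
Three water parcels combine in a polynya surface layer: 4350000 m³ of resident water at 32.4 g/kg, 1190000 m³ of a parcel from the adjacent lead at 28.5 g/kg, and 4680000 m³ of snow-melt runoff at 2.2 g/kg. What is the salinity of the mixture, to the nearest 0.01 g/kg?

18.12 g/kg

Salt balance:
salt = 4,350,000×32.4 + 1,190,000×28.5 + 4,680,000×2.2 = 140,940,000 + 33,915,000 + 10,296,000 = 185,151,000
volume = 4,350,000 + 1,190,000 + 4,680,000 = 10,220,000 m³
S = 185,151,000 / 10,220,000 = 18.1165 g/kg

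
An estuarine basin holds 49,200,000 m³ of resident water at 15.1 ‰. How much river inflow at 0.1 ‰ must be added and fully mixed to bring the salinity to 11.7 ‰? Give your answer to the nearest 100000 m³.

Salt balance: 49,200,000×15.1 + V×0.1 = (49,200,000+V)×11.7
742,920,000 + 0.1V = 575,640,000 + 11.7V
167,280,000 = 11.6V
V = 14,420,689.66 m³

14400000 m³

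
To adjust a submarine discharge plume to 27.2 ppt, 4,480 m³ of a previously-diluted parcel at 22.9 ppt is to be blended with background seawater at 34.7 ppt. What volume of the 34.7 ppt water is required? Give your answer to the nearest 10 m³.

2570 m³

Salt balance: 4,480×22.9 + V×34.7 = (4,480+V)×27.2
102,592 + 34.7V = 121,856 + 27.2V
19,264 = 7.5V
V = 2,568.53 m³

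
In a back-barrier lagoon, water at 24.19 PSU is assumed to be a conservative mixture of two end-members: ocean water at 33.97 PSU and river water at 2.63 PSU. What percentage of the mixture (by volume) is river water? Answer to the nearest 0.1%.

31.2%

Let f be the freshwater fraction. Salt balance per unit volume:
f×2.63 + (1−f)×33.97 = 24.19
f = (33.97 − 24.19) / (33.97 − 2.63) = 9.78/31.34 = 0.3121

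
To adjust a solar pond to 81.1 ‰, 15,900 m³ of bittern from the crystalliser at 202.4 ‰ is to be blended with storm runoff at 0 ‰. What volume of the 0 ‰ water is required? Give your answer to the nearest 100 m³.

23800 m³

Salt balance: 15,900×202.4 + V×0 = (15,900+V)×81.1
3,218,160 + 0V = 1,289,490 + 81.1V
1,928,670 = 81.1V
V = 23,781.38 m³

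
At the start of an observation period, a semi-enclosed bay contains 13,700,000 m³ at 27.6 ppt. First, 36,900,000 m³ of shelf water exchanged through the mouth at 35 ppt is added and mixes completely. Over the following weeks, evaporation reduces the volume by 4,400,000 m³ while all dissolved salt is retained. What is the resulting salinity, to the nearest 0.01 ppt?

36.14 ppt

After mixing: salt = 13,700,000×27.6 + 36,900,000×35 = 1,669,620,000; volume = 50,600,000 m³
After evaporation: salt unchanged = 1,669,620,000; volume = 50,600,000 − 4,400,000 = 46,200,000 m³
S = 1,669,620,000 / 46,200,000 = 36.139 ppt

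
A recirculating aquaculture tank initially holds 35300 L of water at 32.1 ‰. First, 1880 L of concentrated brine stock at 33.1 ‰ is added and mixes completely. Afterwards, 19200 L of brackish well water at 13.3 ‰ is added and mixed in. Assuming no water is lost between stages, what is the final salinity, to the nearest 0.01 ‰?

25.73 ‰

By conservation of dissolved salt,
Initial salt = 35,300×32.1 = 1,133,130
After stage 1: salt = 1,133,130 + 1,880×33.1 = 1,195,358; volume = 37,180 L; S = 32.151 ‰
After stage 2: salt = 1,195,358 + 19,200×13.3 = 1,450,718; volume = 56,380 L
S = 1,450,718 / 56,380 = 25.7311 ‰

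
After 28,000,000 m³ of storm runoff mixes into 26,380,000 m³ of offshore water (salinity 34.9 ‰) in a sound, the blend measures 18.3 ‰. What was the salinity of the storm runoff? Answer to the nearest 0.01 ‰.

Salt balance: 26,380,000×34.9 + 28,000,000×S = 54,380,000×18.3
920,662,000 + 28,000,000·S = 995,154,000
S = (995,154,000 − 920,662,000) / 28,000,000 = 2.6604 ‰

2.66 ‰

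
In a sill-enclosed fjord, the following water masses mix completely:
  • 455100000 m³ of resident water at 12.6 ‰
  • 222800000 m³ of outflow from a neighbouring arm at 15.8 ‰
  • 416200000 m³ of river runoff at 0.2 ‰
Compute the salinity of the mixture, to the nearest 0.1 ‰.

8.5 ‰

Total salt / total volume:
salt = 455,100,000×12.6 + 222,800,000×15.8 + 416,200,000×0.2 = 5,734,260,000 + 3,520,240,000 + 83,240,000 = 9,337,740,000
volume = 455,100,000 + 222,800,000 + 416,200,000 = 1,094,100,000 m³
S = 9,337,740,000 / 1,094,100,000 = 8.535 ‰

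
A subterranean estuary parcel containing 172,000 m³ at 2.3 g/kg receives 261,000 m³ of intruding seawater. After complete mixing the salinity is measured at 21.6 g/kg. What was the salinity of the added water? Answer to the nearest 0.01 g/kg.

Salt balance: 172,000×2.3 + 261,000×S = 433,000×21.6
395,600 + 261,000·S = 9,352,800
S = (9,352,800 − 395,600) / 261,000 = 34.3188 g/kg

34.32 g/kg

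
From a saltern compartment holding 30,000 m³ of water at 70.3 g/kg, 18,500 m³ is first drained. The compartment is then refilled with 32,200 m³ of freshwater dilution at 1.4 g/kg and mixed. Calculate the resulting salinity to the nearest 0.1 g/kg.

Remaining after removal: 11,500 m³ at 70.3 g/kg (salt = 808,450)
After addition: salt = 808,450 + 32,200×1.4 = 853,530; volume = 43,700 m³
S = 853,530 / 43,700 = 19.5316 g/kg

19.5 g/kg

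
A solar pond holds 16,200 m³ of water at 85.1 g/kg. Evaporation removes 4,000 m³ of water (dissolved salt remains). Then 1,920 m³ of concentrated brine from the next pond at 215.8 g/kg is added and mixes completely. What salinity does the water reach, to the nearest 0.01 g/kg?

126.98 g/kg

After evaporation: salt = 16,200×85.1 = 1,378,620; volume = 16,200 − 4,000 = 12,200 m³
After mixing: salt = 1,378,620 + 1,920×215.8 = 1,792,956; volume = 12,200 + 1,920 = 14,120 m³
S = 1,792,956 / 14,120 = 126.9799 g/kg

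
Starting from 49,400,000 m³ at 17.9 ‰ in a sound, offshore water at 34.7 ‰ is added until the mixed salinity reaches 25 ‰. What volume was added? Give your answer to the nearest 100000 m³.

36200000 m³

Salt balance: 49,400,000×17.9 + V×34.7 = (49,400,000+V)×25
884,260,000 + 34.7V = 1,235,000,000 + 25V
350,740,000 = 9.7V
V = 36,158,762.89 m³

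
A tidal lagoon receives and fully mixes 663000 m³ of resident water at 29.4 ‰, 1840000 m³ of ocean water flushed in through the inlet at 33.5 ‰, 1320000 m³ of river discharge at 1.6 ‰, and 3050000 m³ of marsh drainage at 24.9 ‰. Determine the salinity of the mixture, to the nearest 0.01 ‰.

23.16 ‰

Mass of salt is conserved:
salt = 663,000×29.4 + 1,840,000×33.5 + 1,320,000×1.6 + 3,050,000×24.9 = 19,492,200 + 61,640,000 + 2,112,000 + 75,945,000 = 159,189,200
volume = 663,000 + 1,840,000 + 1,320,000 + 3,050,000 = 6,873,000 m³
S = 159,189,200 / 6,873,000 = 23.1615 ‰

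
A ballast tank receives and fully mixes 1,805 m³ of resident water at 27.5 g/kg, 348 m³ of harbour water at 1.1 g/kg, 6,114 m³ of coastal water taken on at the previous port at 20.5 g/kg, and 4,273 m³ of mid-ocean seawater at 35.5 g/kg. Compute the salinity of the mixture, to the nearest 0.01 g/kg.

26.08 g/kg

By conservation of dissolved salt,
salt = 1,805×27.5 + 348×1.1 + 6,114×20.5 + 4,273×35.5 = 49,637.5 + 382.8 + 125,337 + 151,691.5 = 327,048.8
volume = 1,805 + 348 + 6,114 + 4,273 = 12,540 m³
S = 327,048.8 / 12,540 = 26.0804 g/kg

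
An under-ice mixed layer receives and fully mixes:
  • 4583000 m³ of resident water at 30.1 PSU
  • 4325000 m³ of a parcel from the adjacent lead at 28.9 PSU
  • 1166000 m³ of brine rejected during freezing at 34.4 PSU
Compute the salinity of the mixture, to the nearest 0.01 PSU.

Mass of salt is conserved:
salt = 4,583,000×30.1 + 4,325,000×28.9 + 1,166,000×34.4 = 137,948,300 + 124,992,500 + 40,110,400 = 303,051,200
volume = 4,583,000 + 4,325,000 + 1,166,000 = 10,074,000 m³
S = 303,051,200 / 10,074,000 = 30.0825 PSU

30.08 PSU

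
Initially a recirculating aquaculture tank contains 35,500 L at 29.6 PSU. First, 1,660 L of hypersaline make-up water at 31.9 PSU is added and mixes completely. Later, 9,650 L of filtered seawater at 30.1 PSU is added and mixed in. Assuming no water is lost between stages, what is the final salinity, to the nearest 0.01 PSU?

29.78 PSU

Total salt / total volume:
Initial salt = 35,500×29.6 = 1,050,800
After stage 1: salt = 1,050,800 + 1,660×31.9 = 1,103,754; volume = 37,160 L; S = 29.703 PSU
After stage 2: salt = 1,103,754 + 9,650×30.1 = 1,394,219; volume = 46,810 L
S = 1,394,219 / 46,810 = 29.7846 PSU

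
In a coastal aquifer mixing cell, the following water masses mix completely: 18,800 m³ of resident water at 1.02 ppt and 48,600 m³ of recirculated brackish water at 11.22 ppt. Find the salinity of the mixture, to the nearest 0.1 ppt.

8.4 ppt

Weighted by volume,
salt = 18,800×1.02 + 48,600×11.22 = 19,176 + 545,292 = 564,468
volume = 18,800 + 48,600 = 67,400 m³
S = 564,468 / 67,400 = 8.375 ppt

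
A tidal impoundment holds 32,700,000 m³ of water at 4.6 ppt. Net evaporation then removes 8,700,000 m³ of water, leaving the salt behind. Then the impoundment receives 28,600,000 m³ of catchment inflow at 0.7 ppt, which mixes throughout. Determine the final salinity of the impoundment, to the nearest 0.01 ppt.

After evaporation: salt = 32,700,000×4.6 = 150,420,000; volume = 32,700,000 − 8,700,000 = 24,000,000 m³
After mixing: salt = 150,420,000 + 28,600,000×0.7 = 170,440,000; volume = 24,000,000 + 28,600,000 = 52,600,000 m³
S = 170,440,000 / 52,600,000 = 3.2403 ppt

3.24 ppt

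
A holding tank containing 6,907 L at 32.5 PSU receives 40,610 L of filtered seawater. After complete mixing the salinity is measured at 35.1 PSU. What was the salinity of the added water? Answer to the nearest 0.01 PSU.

Salt balance: 6,907×32.5 + 40,610×S = 47,517×35.1
224,477.5 + 40,610·S = 1,667,846.7
S = (1,667,846.7 − 224,477.5) / 40,610 = 35.5422 PSU

35.54 PSU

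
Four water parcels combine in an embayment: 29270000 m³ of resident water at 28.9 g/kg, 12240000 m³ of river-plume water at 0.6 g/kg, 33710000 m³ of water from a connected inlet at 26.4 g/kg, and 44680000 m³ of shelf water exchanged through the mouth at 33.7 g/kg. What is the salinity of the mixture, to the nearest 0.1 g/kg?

By conservation of dissolved salt,
salt = 29,270,000×28.9 + 12,240,000×0.6 + 33,710,000×26.4 + 44,680,000×33.7 = 845,903,000 + 7,344,000 + 889,944,000 + 1,505,716,000 = 3,248,907,000
volume = 29,270,000 + 12,240,000 + 33,710,000 + 44,680,000 = 119,900,000 m³
S = 3,248,907,000 / 119,900,000 = 27.097 g/kg

27.1 g/kg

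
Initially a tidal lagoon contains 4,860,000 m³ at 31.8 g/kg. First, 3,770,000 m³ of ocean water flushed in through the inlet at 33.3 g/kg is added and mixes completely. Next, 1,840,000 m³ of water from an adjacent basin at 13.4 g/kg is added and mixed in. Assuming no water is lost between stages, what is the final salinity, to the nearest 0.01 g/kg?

Total salt / total volume:
Initial salt = 4,860,000×31.8 = 154,548,000
After stage 1: salt = 154,548,000 + 3,770,000×33.3 = 280,089,000; volume = 8,630,000 m³; S = 32.455 g/kg
After stage 2: salt = 280,089,000 + 1,840,000×13.4 = 304,745,000; volume = 10,470,000 m³
S = 304,745,000 / 10,470,000 = 29.1065 g/kg

29.11 g/kg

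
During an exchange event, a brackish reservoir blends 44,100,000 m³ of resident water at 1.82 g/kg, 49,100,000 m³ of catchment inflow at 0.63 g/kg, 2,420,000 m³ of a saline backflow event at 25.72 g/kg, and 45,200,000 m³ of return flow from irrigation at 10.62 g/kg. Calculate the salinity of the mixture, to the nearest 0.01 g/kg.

4.64 g/kg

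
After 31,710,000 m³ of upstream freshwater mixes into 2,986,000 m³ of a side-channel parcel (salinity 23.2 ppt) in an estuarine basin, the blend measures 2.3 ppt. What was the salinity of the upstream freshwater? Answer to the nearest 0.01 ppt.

0.33 ppt

Salt balance: 2,986,000×23.2 + 31,710,000×S = 34,696,000×2.3
69,275,200 + 31,710,000·S = 79,800,800
S = (79,800,800 − 69,275,200) / 31,710,000 = 0.3319 ppt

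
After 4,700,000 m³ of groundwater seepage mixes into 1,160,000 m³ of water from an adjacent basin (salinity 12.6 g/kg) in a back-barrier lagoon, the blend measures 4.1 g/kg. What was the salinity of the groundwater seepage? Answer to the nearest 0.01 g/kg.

2.00 g/kg

Salt balance: 1,160,000×12.6 + 4,700,000×S = 5,860,000×4.1
14,616,000 + 4,700,000·S = 24,026,000
S = (24,026,000 − 14,616,000) / 4,700,000 = 2.0021 g/kg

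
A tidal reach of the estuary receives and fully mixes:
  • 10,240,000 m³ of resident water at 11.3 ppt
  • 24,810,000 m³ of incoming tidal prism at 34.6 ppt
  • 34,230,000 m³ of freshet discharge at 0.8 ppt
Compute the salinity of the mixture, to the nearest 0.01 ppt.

Conserving salt mass:
salt = 10,240,000×11.3 + 24,810,000×34.6 + 34,230,000×0.8 = 115,712,000 + 858,426,000 + 27,384,000 = 1,001,522,000
volume = 10,240,000 + 24,810,000 + 34,230,000 = 69,280,000 m³
S = 1,001,522,000 / 69,280,000 = 14.4561 ppt

14.46 ppt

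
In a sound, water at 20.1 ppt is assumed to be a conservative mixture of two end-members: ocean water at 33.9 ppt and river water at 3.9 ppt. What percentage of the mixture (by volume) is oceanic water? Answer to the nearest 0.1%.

Let g be the oceanic fraction. Salt balance per unit volume:
g×33.9 + (1−g)×3.9 = 20.1
g = (20.1 − 3.9) / (33.9 − 3.9) = 16.2/30 = 0.54

54.0%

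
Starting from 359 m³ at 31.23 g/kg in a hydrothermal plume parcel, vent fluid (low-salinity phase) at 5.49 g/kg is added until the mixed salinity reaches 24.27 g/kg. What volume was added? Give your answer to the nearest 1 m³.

133 m³

Salt balance: 359×31.23 + V×5.49 = (359+V)×24.27
11,211.57 + 5.49V = 8,712.93 + 24.27V
2,498.64 = 18.78V
V = 133.05 m³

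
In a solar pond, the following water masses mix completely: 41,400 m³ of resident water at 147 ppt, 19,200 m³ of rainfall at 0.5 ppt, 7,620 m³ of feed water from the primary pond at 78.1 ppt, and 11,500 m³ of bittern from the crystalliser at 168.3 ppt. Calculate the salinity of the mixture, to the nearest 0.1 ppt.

Mass of salt is conserved:
salt = 41,400×147 + 19,200×0.5 + 7,620×78.1 + 11,500×168.3 = 6,085,800 + 9,600 + 595,122 + 1,935,450 = 8,625,972
volume = 41,400 + 19,200 + 7,620 + 11,500 = 79,720 m³
S = 8,625,972 / 79,720 = 108.203 ppt

108.2 ppt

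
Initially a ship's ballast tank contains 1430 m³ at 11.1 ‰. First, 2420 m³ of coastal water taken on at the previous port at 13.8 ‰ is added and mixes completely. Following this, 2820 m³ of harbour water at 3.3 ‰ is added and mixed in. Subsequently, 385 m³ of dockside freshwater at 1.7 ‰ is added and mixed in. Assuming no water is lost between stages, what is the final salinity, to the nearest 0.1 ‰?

Mass of salt is conserved:
Initial salt = 1,430×11.1 = 15,873
After stage 1: salt = 15,873 + 2,420×13.8 = 49,269; volume = 3,850 m³; S = 12.797 ‰
After stage 2: salt = 49,269 + 2,820×3.3 = 58,575; volume = 6,670 m³; S = 8.782 ‰
After stage 3: salt = 58,575 + 385×1.7 = 59,229.5; volume = 7,055 m³
S = 59,229.5 / 7,055 = 8.3954 ‰

8.4 ‰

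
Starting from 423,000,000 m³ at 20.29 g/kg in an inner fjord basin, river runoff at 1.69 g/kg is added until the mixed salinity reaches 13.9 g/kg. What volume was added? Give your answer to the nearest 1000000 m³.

221000000 m³

Salt balance: 423,000,000×20.29 + V×1.69 = (423,000,000+V)×13.9
8,582,670,000 + 1.69V = 5,879,700,000 + 13.9V
2,702,970,000 = 12.21V
V = 221,373,464.37 m³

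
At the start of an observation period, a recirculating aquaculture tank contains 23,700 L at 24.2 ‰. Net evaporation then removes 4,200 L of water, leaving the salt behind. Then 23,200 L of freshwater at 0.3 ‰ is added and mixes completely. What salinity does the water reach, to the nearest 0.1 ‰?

13.6 ‰

After evaporation: salt = 23,700×24.2 = 573,540; volume = 23,700 − 4,200 = 19,500 L
After mixing: salt = 573,540 + 23,200×0.3 = 580,500; volume = 19,500 + 23,200 = 42,700 L
S = 580,500 / 42,700 = 13.5948 ‰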